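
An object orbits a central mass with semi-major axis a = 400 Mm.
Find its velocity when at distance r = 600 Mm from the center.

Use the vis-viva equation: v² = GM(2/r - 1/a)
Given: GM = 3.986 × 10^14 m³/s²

Convert to SI: a = 400 Mm = 4e+08 m; r = 600 Mm = 6e+08 m.
Vis-viva: v = √(GM · (2/r − 1/a)).
2/r − 1/a = 2/6e+08 − 1/4e+08 = 8.33333e-10 m⁻¹.
v = √(3.986e+14 · 8.33333e-10) m/s ≈ 576.3 m/s = 576.3 m/s.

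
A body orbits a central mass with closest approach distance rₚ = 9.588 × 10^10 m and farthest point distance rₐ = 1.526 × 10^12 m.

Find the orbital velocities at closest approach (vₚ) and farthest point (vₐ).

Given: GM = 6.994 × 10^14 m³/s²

Use the vis-viva equation v² = GM(2/r − 1/a) with a = (rₚ + rₐ)/2 = (9.588e+10 + 1.526e+12)/2 = 8.1094e+11 m.
vₚ = √(GM · (2/rₚ − 1/a)) = √(6.994e+14 · (2/9.588e+10 − 1/8.1094e+11)) m/s ≈ 117.2 m/s = 117.2 m/s.
vₐ = √(GM · (2/rₐ − 1/a)) = √(6.994e+14 · (2/1.526e+12 − 1/8.1094e+11)) m/s ≈ 7.361 m/s = 7.361 m/s.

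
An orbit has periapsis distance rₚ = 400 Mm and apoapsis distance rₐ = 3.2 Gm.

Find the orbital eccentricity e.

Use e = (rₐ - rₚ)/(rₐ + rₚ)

Convert to SI: rₚ = 400 Mm = 4e+08 m; rₐ = 3.2 Gm = 3.2e+09 m.
e = (rₐ − rₚ) / (rₐ + rₚ).
e = (3.2e+09 − 4e+08) / (3.2e+09 + 4e+08) = 2.8e+09 / 3.6e+09 ≈ 0.7778.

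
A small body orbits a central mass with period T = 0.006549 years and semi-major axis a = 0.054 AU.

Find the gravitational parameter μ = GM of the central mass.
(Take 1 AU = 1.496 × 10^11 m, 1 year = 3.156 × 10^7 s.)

Convert to SI: T = 0.006549 years = 206686 s; a = 0.054 AU = 8.0784e+09 m.
GM = 4π² · a³ / T².
GM = 4π² · (8.0784e+09)³ / (206686)² m³/s² ≈ 4.872e+20 m³/s² = 4.872 × 10^20 m³/s².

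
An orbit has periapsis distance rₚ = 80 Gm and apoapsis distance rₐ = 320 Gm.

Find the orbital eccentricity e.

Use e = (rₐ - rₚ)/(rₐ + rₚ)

Convert to SI: rₚ = 80 Gm = 8e+10 m; rₐ = 320 Gm = 3.2e+11 m.
e = (rₐ − rₚ) / (rₐ + rₚ).
e = (3.2e+11 − 8e+10) / (3.2e+11 + 8e+10) = 2.4e+11 / 4e+11 ≈ 0.6.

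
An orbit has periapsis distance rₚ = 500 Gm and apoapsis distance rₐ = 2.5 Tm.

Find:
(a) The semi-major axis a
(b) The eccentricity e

Convert to SI: rₚ = 500 Gm = 5e+11 m; rₐ = 2.5 Tm = 2.5e+12 m.
(a) a = (rₚ + rₐ) / 2 = (5e+11 + 2.5e+12) / 2 ≈ 1.5e+12 m = 1.5 Tm.
(b) e = (rₐ − rₚ) / (rₐ + rₚ) = (2.5e+12 − 5e+11) / (2.5e+12 + 5e+11) ≈ 0.6667.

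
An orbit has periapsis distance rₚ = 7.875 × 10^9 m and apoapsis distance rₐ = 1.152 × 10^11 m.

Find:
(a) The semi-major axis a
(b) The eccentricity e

(a) a = (rₚ + rₐ) / 2 = (7.875e+09 + 1.152e+11) / 2 ≈ 6.154e+10 m = 6.154 × 10^10 m.
(b) e = (rₐ − rₚ) / (rₐ + rₚ) = (1.152e+11 − 7.875e+09) / (1.152e+11 + 7.875e+09) ≈ 0.872.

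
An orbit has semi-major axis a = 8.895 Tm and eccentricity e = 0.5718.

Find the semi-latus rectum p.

Convert to SI: a = 8.895 Tm = 8.895e+12 m.
p = a (1 − e²).
p = 8.895e+12 · (1 − (0.5718)²) = 8.895e+12 · 0.673045 ≈ 5.987e+12 m = 5.987 Tm.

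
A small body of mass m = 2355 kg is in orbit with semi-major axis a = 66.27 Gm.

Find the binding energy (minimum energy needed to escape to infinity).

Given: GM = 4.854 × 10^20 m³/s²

Convert to SI: a = 66.27 Gm = 6.627e+10 m.
Total orbital energy is E = −GMm/(2a); binding energy is E_bind = −E = GMm/(2a).
E_bind = 4.854e+20 · 2355 / (2 · 6.627e+10) J ≈ 8.625e+12 J = 8.625 TJ.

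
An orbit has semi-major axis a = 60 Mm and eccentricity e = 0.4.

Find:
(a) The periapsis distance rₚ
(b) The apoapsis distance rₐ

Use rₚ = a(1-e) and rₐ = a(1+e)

Convert to SI: a = 60 Mm = 6e+07 m.
(a) rₚ = a(1 − e) = 6e+07 · (1 − 0.4) = 6e+07 · 0.6 ≈ 3.6e+07 m = 36 Mm.
(b) rₐ = a(1 + e) = 6e+07 · (1 + 0.4) = 6e+07 · 1.4 ≈ 8.4e+07 m = 84 Mm.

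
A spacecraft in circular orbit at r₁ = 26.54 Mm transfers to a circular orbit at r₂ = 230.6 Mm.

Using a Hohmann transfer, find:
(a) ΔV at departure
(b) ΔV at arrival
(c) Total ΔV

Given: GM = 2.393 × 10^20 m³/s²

Convert to SI: r₁ = 26.54 Mm = 2.654e+07 m; r₂ = 230.6 Mm = 2.306e+08 m.
Transfer semi-major axis: a_t = (r₁ + r₂)/2 = (2.654e+07 + 2.306e+08)/2 = 1.2857e+08 m.
Circular speeds: v₁ = √(GM/r₁) = 3.00276e+06 m/s, v₂ = √(GM/r₂) = 1.01869e+06 m/s.
Transfer speeds (vis-viva v² = GM(2/r − 1/a_t)): v₁ᵗ = 4.02143e+06 m/s, v₂ᵗ = 462831 m/s.
(a) ΔV₁ = |v₁ᵗ − v₁| ≈ 1.019e+06 m/s = 1019 km/s.
(b) ΔV₂ = |v₂ − v₂ᵗ| ≈ 5.559e+05 m/s = 555.9 km/s.
(c) ΔV_total = ΔV₁ + ΔV₂ ≈ 1.575e+06 m/s = 1575 km/s.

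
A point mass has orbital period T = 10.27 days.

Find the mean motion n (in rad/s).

Convert to SI: T = 10.27 days = 887328 s.
n = 2π / T.
n = 2π / 887328 s ≈ 7.081e-06 rad/s.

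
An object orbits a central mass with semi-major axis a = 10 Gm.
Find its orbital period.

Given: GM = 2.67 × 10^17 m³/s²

Convert to SI: a = 10 Gm = 1e+10 m.
Kepler's third law: T = 2π √(a³ / GM).
Substituting a = 1e+10 m and GM = 2.67e+17 m³/s²:
T = 2π √((1e+10)³ / 2.67e+17) s
T ≈ 1.216e+07 s = 140.7 days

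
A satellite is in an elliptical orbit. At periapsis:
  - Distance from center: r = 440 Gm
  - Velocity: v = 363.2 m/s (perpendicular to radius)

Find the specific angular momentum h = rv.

Convert to SI: r = 440 Gm = 4.4e+11 m.
With v perpendicular to r, h = r · v.
h = 4.4e+11 · 363.2 m²/s ≈ 1.598e+14 m²/s.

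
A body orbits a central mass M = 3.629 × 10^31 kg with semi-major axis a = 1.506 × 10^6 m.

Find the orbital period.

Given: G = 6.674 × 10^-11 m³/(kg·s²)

GM = G · M = 6.674e-11 · 3.629e+31 = 2.42199e+21 m³/s².
Kepler's third law: T = 2π √(a³ / GM).
Substituting a = 1.506e+06 m and GM = 2.42199e+21 m³/s²:
T = 2π √((1.506e+06)³ / 2.42199e+21) s
T ≈ 0.236 s = 0.236 seconds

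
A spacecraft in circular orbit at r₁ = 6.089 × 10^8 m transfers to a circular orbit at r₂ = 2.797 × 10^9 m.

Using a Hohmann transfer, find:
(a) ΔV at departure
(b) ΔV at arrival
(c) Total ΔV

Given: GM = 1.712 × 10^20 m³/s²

Transfer semi-major axis: a_t = (r₁ + r₂)/2 = (6.089e+08 + 2.797e+09)/2 = 1.70295e+09 m.
Circular speeds: v₁ = √(GM/r₁) = 530248 m/s, v₂ = √(GM/r₂) = 247403 m/s.
Transfer speeds (vis-viva v² = GM(2/r − 1/a_t)): v₁ᵗ = 679554 m/s, v₂ᵗ = 147937 m/s.
(a) ΔV₁ = |v₁ᵗ − v₁| ≈ 1.493e+05 m/s = 149.3 km/s.
(b) ΔV₂ = |v₂ − v₂ᵗ| ≈ 9.947e+04 m/s = 99.47 km/s.
(c) ΔV_total = ΔV₁ + ΔV₂ ≈ 2.488e+05 m/s = 248.8 km/s.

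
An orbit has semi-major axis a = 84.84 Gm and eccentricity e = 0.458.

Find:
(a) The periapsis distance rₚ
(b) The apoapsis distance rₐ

Convert to SI: a = 84.84 Gm = 8.484e+10 m.
(a) rₚ = a(1 − e) = 8.484e+10 · (1 − 0.458) = 8.484e+10 · 0.542 ≈ 4.598e+10 m = 45.98 Gm.
(b) rₐ = a(1 + e) = 8.484e+10 · (1 + 0.458) = 8.484e+10 · 1.458 ≈ 1.237e+11 m = 123.7 Gm.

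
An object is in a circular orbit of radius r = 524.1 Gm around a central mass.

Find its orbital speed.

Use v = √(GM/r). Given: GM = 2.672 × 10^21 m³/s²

Convert to SI: r = 524.1 Gm = 5.241e+11 m.
For a circular orbit, gravity supplies the centripetal force, so v = √(GM / r).
v = √(2.672e+21 / 5.241e+11) m/s ≈ 7.14e+04 m/s = 71.4 km/s.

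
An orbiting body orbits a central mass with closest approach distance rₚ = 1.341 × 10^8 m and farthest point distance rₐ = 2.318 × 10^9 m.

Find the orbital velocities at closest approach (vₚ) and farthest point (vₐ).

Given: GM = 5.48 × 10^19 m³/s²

Use the vis-viva equation v² = GM(2/r − 1/a) with a = (rₚ + rₐ)/2 = (1.341e+08 + 2.318e+09)/2 = 1.22605e+09 m.
vₚ = √(GM · (2/rₚ − 1/a)) = √(5.48e+19 · (2/1.341e+08 − 1/1.22605e+09)) m/s ≈ 8.79e+05 m/s = 879 km/s.
vₐ = √(GM · (2/rₐ − 1/a)) = √(5.48e+19 · (2/2.318e+09 − 1/1.22605e+09)) m/s ≈ 5.085e+04 m/s = 50.85 km/s.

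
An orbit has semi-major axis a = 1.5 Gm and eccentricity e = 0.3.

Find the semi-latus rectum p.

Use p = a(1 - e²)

Convert to SI: a = 1.5 Gm = 1.5e+09 m.
p = a (1 − e²).
p = 1.5e+09 · (1 − (0.3)²) = 1.5e+09 · 0.91 ≈ 1.365e+09 m = 1.365 Gm.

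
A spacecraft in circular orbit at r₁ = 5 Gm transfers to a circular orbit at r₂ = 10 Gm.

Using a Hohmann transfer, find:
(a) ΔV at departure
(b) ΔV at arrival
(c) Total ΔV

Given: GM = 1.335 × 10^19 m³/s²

Convert to SI: r₁ = 5 Gm = 5e+09 m; r₂ = 10 Gm = 1e+10 m.
Transfer semi-major axis: a_t = (r₁ + r₂)/2 = (5e+09 + 1e+10)/2 = 7.5e+09 m.
Circular speeds: v₁ = √(GM/r₁) = 51672 m/s, v₂ = √(GM/r₂) = 36537.7 m/s.
Transfer speeds (vis-viva v² = GM(2/r − 1/a_t)): v₁ᵗ = 59665.7 m/s, v₂ᵗ = 29832.9 m/s.
(a) ΔV₁ = |v₁ᵗ − v₁| ≈ 7994 m/s = 7.994 km/s.
(b) ΔV₂ = |v₂ − v₂ᵗ| ≈ 6705 m/s = 6.705 km/s.
(c) ΔV_total = ΔV₁ + ΔV₂ ≈ 1.47e+04 m/s = 14.7 km/s.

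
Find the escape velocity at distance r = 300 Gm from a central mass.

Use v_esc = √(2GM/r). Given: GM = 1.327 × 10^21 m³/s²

Convert to SI: r = 300 Gm = 3e+11 m.
Escape velocity comes from setting total energy to zero: ½v² − GM/r = 0 ⇒ v_esc = √(2GM / r).
v_esc = √(2 · 1.327e+21 / 3e+11) m/s ≈ 9.406e+04 m/s = 94.06 km/s.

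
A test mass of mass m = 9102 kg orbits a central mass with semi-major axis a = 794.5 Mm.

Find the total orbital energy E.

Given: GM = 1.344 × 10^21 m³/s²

Convert to SI: a = 794.5 Mm = 7.945e+08 m.
E = −GMm / (2a).
E = −1.344e+21 · 9102 / (2 · 7.945e+08) J ≈ -7.699e+15 J = -7.699 PJ.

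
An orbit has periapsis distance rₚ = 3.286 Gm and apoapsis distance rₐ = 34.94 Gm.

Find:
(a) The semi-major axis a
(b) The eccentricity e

Convert to SI: rₚ = 3.286 Gm = 3.286e+09 m; rₐ = 34.94 Gm = 3.494e+10 m.
(a) a = (rₚ + rₐ) / 2 = (3.286e+09 + 3.494e+10) / 2 ≈ 1.911e+10 m = 19.11 Gm.
(b) e = (rₐ − rₚ) / (rₐ + rₚ) = (3.494e+10 − 3.286e+09) / (3.494e+10 + 3.286e+09) ≈ 0.8281.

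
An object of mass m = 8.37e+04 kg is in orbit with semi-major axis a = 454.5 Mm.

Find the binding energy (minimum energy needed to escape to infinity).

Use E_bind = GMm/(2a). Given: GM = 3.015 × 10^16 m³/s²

Convert to SI: a = 454.5 Mm = 4.545e+08 m.
Total orbital energy is E = −GMm/(2a); binding energy is E_bind = −E = GMm/(2a).
E_bind = 3.015e+16 · 8.37e+04 / (2 · 4.545e+08) J ≈ 2.776e+12 J = 2.776 TJ.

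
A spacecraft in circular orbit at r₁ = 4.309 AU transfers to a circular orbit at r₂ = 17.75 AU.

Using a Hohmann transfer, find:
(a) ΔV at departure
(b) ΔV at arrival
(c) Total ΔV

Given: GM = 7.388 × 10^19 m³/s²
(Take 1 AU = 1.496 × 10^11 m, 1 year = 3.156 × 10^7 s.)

Convert to SI: r₁ = 4.309 AU = 6.44626e+11 m; r₂ = 17.75 AU = 2.6554e+12 m.
Transfer semi-major axis: a_t = (r₁ + r₂)/2 = (6.44626e+11 + 2.6554e+12)/2 = 1.65001e+12 m.
Circular speeds: v₁ = √(GM/r₁) = 10705.6 m/s, v₂ = √(GM/r₂) = 5274.71 m/s.
Transfer speeds (vis-viva v² = GM(2/r − 1/a_t)): v₁ᵗ = 13581 m/s, v₂ᵗ = 3296.92 m/s.
(a) ΔV₁ = |v₁ᵗ − v₁| ≈ 2875 m/s = 0.6066 AU/year.
(b) ΔV₂ = |v₂ − v₂ᵗ| ≈ 1978 m/s = 0.4172 AU/year.
(c) ΔV_total = ΔV₁ + ΔV₂ ≈ 4853 m/s = 1.024 AU/year.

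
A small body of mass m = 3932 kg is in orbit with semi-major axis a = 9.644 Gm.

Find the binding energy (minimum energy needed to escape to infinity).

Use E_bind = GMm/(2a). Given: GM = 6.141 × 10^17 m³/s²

Convert to SI: a = 9.644 Gm = 9.644e+09 m.
Total orbital energy is E = −GMm/(2a); binding energy is E_bind = −E = GMm/(2a).
E_bind = 6.141e+17 · 3932 / (2 · 9.644e+09) J ≈ 1.252e+11 J = 125.2 GJ.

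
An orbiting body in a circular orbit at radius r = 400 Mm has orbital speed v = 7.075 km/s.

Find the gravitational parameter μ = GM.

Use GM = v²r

Convert to SI: r = 400 Mm = 4e+08 m; v = 7.075 km/s = 7075 m/s.
For a circular orbit v² = GM/r, so GM = v² · r.
GM = (7075)² · 4e+08 m³/s² ≈ 2.002e+16 m³/s² = 2.002 × 10^16 m³/s².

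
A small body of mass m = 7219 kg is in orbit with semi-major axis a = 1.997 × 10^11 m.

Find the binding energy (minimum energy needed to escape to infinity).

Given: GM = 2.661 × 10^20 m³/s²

Total orbital energy is E = −GMm/(2a); binding energy is E_bind = −E = GMm/(2a).
E_bind = 2.661e+20 · 7219 / (2 · 1.997e+11) J ≈ 4.81e+12 J = 4.81 TJ.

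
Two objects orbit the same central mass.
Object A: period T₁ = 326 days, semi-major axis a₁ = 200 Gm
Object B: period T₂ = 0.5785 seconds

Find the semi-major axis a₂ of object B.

Convert to SI: T₁ = 326 days = 2.81664e+07 s; a₁ = 200 Gm = 2e+11 m.
Kepler's third law: (T₁/T₂)² = (a₁/a₂)³ ⇒ a₂ = a₁ · (T₂/T₁)^(2/3).
T₂/T₁ = 0.5785 / 2.81664e+07 = 2.05387e-08.
a₂ = 2e+11 · (2.05387e-08)^(2/3) m ≈ 1.5e+06 m = 1.5 Mm.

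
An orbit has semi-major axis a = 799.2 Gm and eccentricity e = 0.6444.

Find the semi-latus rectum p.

Convert to SI: a = 799.2 Gm = 7.992e+11 m.
p = a (1 − e²).
p = 7.992e+11 · (1 − (0.6444)²) = 7.992e+11 · 0.584749 ≈ 4.673e+11 m = 467.3 Gm.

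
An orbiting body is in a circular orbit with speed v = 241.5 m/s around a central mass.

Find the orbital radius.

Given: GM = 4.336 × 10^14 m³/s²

For a circular orbit, v² = GM / r, so r = GM / v².
r = 4.336e+14 / (241.5)² m ≈ 7.435e+09 m = 7.435 Gm.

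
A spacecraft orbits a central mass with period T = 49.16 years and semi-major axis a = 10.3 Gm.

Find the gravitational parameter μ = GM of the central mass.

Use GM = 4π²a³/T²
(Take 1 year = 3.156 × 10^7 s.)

Convert to SI: T = 49.16 years = 1.55149e+09 s; a = 10.3 Gm = 1.03e+10 m.
GM = 4π² · a³ / T².
GM = 4π² · (1.03e+10)³ / (1.55149e+09)² m³/s² ≈ 1.792e+13 m³/s² = 1.792 × 10^13 m³/s².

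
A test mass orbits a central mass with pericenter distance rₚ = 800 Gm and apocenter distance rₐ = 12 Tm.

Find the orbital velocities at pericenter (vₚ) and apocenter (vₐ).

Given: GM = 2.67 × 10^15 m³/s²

Convert to SI: rₚ = 800 Gm = 8e+11 m; rₐ = 12 Tm = 1.2e+13 m.
Use the vis-viva equation v² = GM(2/r − 1/a) with a = (rₚ + rₐ)/2 = (8e+11 + 1.2e+13)/2 = 6.4e+12 m.
vₚ = √(GM · (2/rₚ − 1/a)) = √(2.67e+15 · (2/8e+11 − 1/6.4e+12)) m/s ≈ 79.11 m/s = 79.11 m/s.
vₐ = √(GM · (2/rₐ − 1/a)) = √(2.67e+15 · (2/1.2e+13 − 1/6.4e+12)) m/s ≈ 5.274 m/s = 5.274 m/s.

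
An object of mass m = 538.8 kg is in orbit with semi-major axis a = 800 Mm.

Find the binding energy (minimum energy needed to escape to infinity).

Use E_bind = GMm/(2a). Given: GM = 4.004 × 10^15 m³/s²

Convert to SI: a = 800 Mm = 8e+08 m.
Total orbital energy is E = −GMm/(2a); binding energy is E_bind = −E = GMm/(2a).
E_bind = 4.004e+15 · 538.8 / (2 · 8e+08) J ≈ 1.348e+09 J = 1.348 GJ.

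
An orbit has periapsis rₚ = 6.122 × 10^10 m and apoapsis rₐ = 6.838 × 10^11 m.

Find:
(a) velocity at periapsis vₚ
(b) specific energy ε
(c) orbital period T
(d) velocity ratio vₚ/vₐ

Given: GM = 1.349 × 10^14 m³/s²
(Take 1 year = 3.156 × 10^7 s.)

(a) With a = (rₚ + rₐ)/2 = 3.7251e+11 m, vₚ = √(GM (2/rₚ − 1/a)) = √(1.349e+14 · (2/6.122e+10 − 1/3.7251e+11)) m/s ≈ 63.6 m/s
(b) With a = (rₚ + rₐ)/2 = 3.7251e+11 m, ε = −GM/(2a) = −1.349e+14/(2 · 3.7251e+11) J/kg ≈ -181.1 J/kg
(c) With a = (rₚ + rₐ)/2 = 3.7251e+11 m, T = 2π √(a³/GM) = 2π √((3.7251e+11)³/1.349e+14) s ≈ 1.23e+11 s
(d) Conservation of angular momentum (rₚvₚ = rₐvₐ) gives vₚ/vₐ = rₐ/rₚ = 6.838e+11/6.122e+10 ≈ 11.17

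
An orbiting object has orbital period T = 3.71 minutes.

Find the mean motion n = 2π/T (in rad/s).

Convert to SI: T = 3.71 minutes = 222.6 s.
n = 2π / T.
n = 2π / 222.6 s ≈ 0.02823 rad/s.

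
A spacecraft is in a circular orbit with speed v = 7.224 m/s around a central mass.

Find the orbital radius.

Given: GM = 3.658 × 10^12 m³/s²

For a circular orbit, v² = GM / r, so r = GM / v².
r = 3.658e+12 / (7.224)² m ≈ 7.01e+10 m = 70.1 Gm.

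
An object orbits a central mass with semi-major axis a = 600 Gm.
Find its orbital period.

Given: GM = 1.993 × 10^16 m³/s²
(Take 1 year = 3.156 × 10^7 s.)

Convert to SI: a = 600 Gm = 6e+11 m.
Kepler's third law: T = 2π √(a³ / GM).
Substituting a = 6e+11 m and GM = 1.993e+16 m³/s²:
T = 2π √((6e+11)³ / 1.993e+16) s
T ≈ 2.068e+10 s = 655.4 years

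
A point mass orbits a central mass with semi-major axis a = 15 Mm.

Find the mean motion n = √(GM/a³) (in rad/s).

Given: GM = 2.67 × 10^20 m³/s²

Convert to SI: a = 15 Mm = 1.5e+07 m.
n = √(GM / a³).
n = √(2.67e+20 / (1.5e+07)³) rad/s ≈ 0.2813 rad/s.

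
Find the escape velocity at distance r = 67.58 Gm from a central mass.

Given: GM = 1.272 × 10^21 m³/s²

Convert to SI: r = 67.58 Gm = 6.758e+10 m.
Escape velocity comes from setting total energy to zero: ½v² − GM/r = 0 ⇒ v_esc = √(2GM / r).
v_esc = √(2 · 1.272e+21 / 6.758e+10) m/s ≈ 1.94e+05 m/s = 194 km/s.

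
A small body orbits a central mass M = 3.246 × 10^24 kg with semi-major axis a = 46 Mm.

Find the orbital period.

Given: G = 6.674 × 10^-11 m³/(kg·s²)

Convert to SI: a = 46 Mm = 4.6e+07 m.
GM = G · M = 6.674e-11 · 3.246e+24 = 2.16638e+14 m³/s².
Kepler's third law: T = 2π √(a³ / GM).
Substituting a = 4.6e+07 m and GM = 2.16638e+14 m³/s²:
T = 2π √((4.6e+07)³ / 2.16638e+14) s
T ≈ 1.332e+05 s = 1.541 days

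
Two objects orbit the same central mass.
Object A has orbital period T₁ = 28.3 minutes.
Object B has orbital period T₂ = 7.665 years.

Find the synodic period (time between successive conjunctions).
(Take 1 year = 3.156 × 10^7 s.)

Convert to SI: T₁ = 28.3 minutes = 1698 s; T₂ = 7.665 years = 2.41907e+08 s.
T_syn = |T₁ · T₂ / (T₁ − T₂)|.
T_syn = |1698 · 2.41907e+08 / (1698 − 2.41907e+08)| s ≈ 1698 s = 28.3 minutes.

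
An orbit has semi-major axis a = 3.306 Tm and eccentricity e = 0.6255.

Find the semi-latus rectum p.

Convert to SI: a = 3.306 Tm = 3.306e+12 m.
p = a (1 − e²).
p = 3.306e+12 · (1 − (0.6255)²) = 3.306e+12 · 0.60875 ≈ 2.013e+12 m = 2.013 Tm.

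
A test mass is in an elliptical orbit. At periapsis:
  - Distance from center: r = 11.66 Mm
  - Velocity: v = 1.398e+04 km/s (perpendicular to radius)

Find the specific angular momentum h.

Convert to SI: r = 11.66 Mm = 1.166e+07 m; v = 1.398e+04 km/s = 1.398e+07 m/s.
With v perpendicular to r, h = r · v.
h = 1.166e+07 · 1.398e+07 m²/s ≈ 1.63e+14 m²/s.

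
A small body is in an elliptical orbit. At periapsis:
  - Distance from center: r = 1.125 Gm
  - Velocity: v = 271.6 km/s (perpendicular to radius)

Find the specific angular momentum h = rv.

Convert to SI: r = 1.125 Gm = 1.125e+09 m; v = 271.6 km/s = 271600 m/s.
With v perpendicular to r, h = r · v.
h = 1.125e+09 · 271600 m²/s ≈ 3.056e+14 m²/s.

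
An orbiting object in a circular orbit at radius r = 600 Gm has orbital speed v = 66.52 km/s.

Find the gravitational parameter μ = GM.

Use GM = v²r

Convert to SI: r = 600 Gm = 6e+11 m; v = 66.52 km/s = 66520 m/s.
For a circular orbit v² = GM/r, so GM = v² · r.
GM = (66520)² · 6e+11 m³/s² ≈ 2.655e+21 m³/s² = 2.655 × 10^21 m³/s².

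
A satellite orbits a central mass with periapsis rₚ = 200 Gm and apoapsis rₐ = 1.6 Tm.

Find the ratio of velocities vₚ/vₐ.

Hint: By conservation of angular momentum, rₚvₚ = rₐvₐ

Convert to SI: rₚ = 200 Gm = 2e+11 m; rₐ = 1.6 Tm = 1.6e+12 m.
Conservation of angular momentum gives rₚvₚ = rₐvₐ, so vₚ/vₐ = rₐ/rₚ.
vₚ/vₐ = 1.6e+12 / 2e+11 ≈ 8.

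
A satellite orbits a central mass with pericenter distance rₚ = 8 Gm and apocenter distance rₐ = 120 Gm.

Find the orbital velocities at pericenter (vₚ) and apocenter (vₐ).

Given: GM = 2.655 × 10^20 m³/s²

Convert to SI: rₚ = 8 Gm = 8e+09 m; rₐ = 120 Gm = 1.2e+11 m.
Use the vis-viva equation v² = GM(2/r − 1/a) with a = (rₚ + rₐ)/2 = (8e+09 + 1.2e+11)/2 = 6.4e+10 m.
vₚ = √(GM · (2/rₚ − 1/a)) = √(2.655e+20 · (2/8e+09 − 1/6.4e+10)) m/s ≈ 2.495e+05 m/s = 249.5 km/s.
vₐ = √(GM · (2/rₐ − 1/a)) = √(2.655e+20 · (2/1.2e+11 − 1/6.4e+10)) m/s ≈ 1.663e+04 m/s = 16.63 km/s.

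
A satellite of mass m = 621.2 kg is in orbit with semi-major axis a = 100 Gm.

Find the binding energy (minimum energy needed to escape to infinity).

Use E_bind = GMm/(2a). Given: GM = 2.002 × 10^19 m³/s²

Convert to SI: a = 100 Gm = 1e+11 m.
Total orbital energy is E = −GMm/(2a); binding energy is E_bind = −E = GMm/(2a).
E_bind = 2.002e+19 · 621.2 / (2 · 1e+11) J ≈ 6.218e+10 J = 62.18 GJ.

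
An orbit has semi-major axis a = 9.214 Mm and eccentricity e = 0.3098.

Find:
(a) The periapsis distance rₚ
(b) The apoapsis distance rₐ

Convert to SI: a = 9.214 Mm = 9.214e+06 m.
(a) rₚ = a(1 − e) = 9.214e+06 · (1 − 0.3098) = 9.214e+06 · 0.6902 ≈ 6.36e+06 m = 6.36 Mm.
(b) rₐ = a(1 + e) = 9.214e+06 · (1 + 0.3098) = 9.214e+06 · 1.3098 ≈ 1.207e+07 m = 12.07 Mm.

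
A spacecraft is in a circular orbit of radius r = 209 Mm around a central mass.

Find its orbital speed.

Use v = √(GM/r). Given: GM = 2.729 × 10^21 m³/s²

Convert to SI: r = 209 Mm = 2.09e+08 m.
For a circular orbit, gravity supplies the centripetal force, so v = √(GM / r).
v = √(2.729e+21 / 2.09e+08) m/s ≈ 3.614e+06 m/s = 3614 km/s.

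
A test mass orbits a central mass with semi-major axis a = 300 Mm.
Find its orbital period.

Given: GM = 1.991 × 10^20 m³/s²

Convert to SI: a = 300 Mm = 3e+08 m.
Kepler's third law: T = 2π √(a³ / GM).
Substituting a = 3e+08 m and GM = 1.991e+20 m³/s²:
T = 2π √((3e+08)³ / 1.991e+20) s
T ≈ 2314 s = 38.56 minutes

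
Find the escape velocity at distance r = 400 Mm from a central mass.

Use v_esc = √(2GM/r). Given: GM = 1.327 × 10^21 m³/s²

Convert to SI: r = 400 Mm = 4e+08 m.
Escape velocity comes from setting total energy to zero: ½v² − GM/r = 0 ⇒ v_esc = √(2GM / r).
v_esc = √(2 · 1.327e+21 / 4e+08) m/s ≈ 2.576e+06 m/s = 2576 km/s.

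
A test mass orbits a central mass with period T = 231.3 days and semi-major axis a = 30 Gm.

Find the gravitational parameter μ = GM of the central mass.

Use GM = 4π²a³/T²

Convert to SI: T = 231.3 days = 1.99843e+07 s; a = 30 Gm = 3e+10 m.
GM = 4π² · a³ / T².
GM = 4π² · (3e+10)³ / (1.99843e+07)² m³/s² ≈ 2.669e+18 m³/s² = 2.669 × 10^18 m³/s².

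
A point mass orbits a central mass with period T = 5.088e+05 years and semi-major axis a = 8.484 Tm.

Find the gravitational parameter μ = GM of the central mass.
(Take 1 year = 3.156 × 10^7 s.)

Convert to SI: T = 5.088e+05 years = 1.60577e+13 s; a = 8.484 Tm = 8.484e+12 m.
GM = 4π² · a³ / T².
GM = 4π² · (8.484e+12)³ / (1.60577e+13)² m³/s² ≈ 9.35e+13 m³/s² = 9.35 × 10^13 m³/s².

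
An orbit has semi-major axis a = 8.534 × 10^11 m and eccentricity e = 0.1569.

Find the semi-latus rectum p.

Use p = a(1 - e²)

p = a (1 − e²).
p = 8.534e+11 · (1 − (0.1569)²) = 8.534e+11 · 0.975382 ≈ 8.324e+11 m = 8.324 × 10^11 m.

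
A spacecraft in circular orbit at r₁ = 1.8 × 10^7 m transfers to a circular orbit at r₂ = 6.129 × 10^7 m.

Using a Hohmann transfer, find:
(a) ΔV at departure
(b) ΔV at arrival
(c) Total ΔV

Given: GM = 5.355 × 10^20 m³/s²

Transfer semi-major axis: a_t = (r₁ + r₂)/2 = (1.8e+07 + 6.129e+07)/2 = 3.9645e+07 m.
Circular speeds: v₁ = √(GM/r₁) = 5.45436e+06 m/s, v₂ = √(GM/r₂) = 2.95587e+06 m/s.
Transfer speeds (vis-viva v² = GM(2/r − 1/a_t)): v₁ᵗ = 6.78179e+06 m/s, v₂ᵗ = 1.99171e+06 m/s.
(a) ΔV₁ = |v₁ᵗ − v₁| ≈ 1.327e+06 m/s = 1327 km/s.
(b) ΔV₂ = |v₂ − v₂ᵗ| ≈ 9.642e+05 m/s = 964.2 km/s.
(c) ΔV_total = ΔV₁ + ΔV₂ ≈ 2.292e+06 m/s = 2292 km/s.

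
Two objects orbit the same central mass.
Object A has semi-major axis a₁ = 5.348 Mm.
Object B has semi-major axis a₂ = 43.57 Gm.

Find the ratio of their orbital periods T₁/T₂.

Convert to SI: a₁ = 5.348 Mm = 5.348e+06 m; a₂ = 43.57 Gm = 4.357e+10 m.
From Kepler's third law, (T₁/T₂)² = (a₁/a₂)³, so T₁/T₂ = (a₁/a₂)^(3/2).
a₁/a₂ = 5.348e+06 / 4.357e+10 = 0.000122745.
T₁/T₂ = (0.000122745)^(3/2) ≈ 1.36e-06.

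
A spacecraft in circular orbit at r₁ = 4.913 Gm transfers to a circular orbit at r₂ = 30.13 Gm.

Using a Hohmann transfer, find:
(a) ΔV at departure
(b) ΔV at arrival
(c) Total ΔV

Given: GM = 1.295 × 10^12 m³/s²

Convert to SI: r₁ = 4.913 Gm = 4.913e+09 m; r₂ = 30.13 Gm = 3.013e+10 m.
Transfer semi-major axis: a_t = (r₁ + r₂)/2 = (4.913e+09 + 3.013e+10)/2 = 1.75215e+10 m.
Circular speeds: v₁ = √(GM/r₁) = 16.2353 m/s, v₂ = √(GM/r₂) = 6.55595 m/s.
Transfer speeds (vis-viva v² = GM(2/r − 1/a_t)): v₁ᵗ = 21.29 m/s, v₂ᵗ = 3.47155 m/s.
(a) ΔV₁ = |v₁ᵗ − v₁| ≈ 5.055 m/s = 5.055 m/s.
(b) ΔV₂ = |v₂ − v₂ᵗ| ≈ 3.084 m/s = 3.084 m/s.
(c) ΔV_total = ΔV₁ + ΔV₂ ≈ 8.139 m/s = 8.139 m/s.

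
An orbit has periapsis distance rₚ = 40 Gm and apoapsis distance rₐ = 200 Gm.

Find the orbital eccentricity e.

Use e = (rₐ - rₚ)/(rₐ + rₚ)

Convert to SI: rₚ = 40 Gm = 4e+10 m; rₐ = 200 Gm = 2e+11 m.
e = (rₐ − rₚ) / (rₐ + rₚ).
e = (2e+11 − 4e+10) / (2e+11 + 4e+10) = 1.6e+11 / 2.4e+11 ≈ 0.6667.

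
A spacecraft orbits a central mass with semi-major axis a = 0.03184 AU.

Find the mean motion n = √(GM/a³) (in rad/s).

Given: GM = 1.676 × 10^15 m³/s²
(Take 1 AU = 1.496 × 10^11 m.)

Convert to SI: a = 0.03184 AU = 4.76326e+09 m.
n = √(GM / a³).
n = √(1.676e+15 / (4.76326e+09)³) rad/s ≈ 1.245e-07 rad/s.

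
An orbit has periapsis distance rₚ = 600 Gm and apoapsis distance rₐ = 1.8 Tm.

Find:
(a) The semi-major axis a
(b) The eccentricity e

Convert to SI: rₚ = 600 Gm = 6e+11 m; rₐ = 1.8 Tm = 1.8e+12 m.
(a) a = (rₚ + rₐ) / 2 = (6e+11 + 1.8e+12) / 2 ≈ 1.2e+12 m = 1.2 Tm.
(b) e = (rₐ − rₚ) / (rₐ + rₚ) = (1.8e+12 − 6e+11) / (1.8e+12 + 6e+11) ≈ 0.5.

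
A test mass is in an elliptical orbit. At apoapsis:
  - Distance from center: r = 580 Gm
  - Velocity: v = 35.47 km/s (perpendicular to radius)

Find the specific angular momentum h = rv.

Convert to SI: r = 580 Gm = 5.8e+11 m; v = 35.47 km/s = 35470 m/s.
With v perpendicular to r, h = r · v.
h = 5.8e+11 · 35470 m²/s ≈ 2.057e+16 m²/s.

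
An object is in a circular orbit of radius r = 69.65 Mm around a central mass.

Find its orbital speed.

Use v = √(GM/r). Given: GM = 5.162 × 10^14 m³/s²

Convert to SI: r = 69.65 Mm = 6.965e+07 m.
For a circular orbit, gravity supplies the centripetal force, so v = √(GM / r).
v = √(5.162e+14 / 6.965e+07) m/s ≈ 2722 m/s = 2.722 km/s.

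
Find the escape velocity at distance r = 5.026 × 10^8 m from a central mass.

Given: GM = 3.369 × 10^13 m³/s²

Escape velocity comes from setting total energy to zero: ½v² − GM/r = 0 ⇒ v_esc = √(2GM / r).
v_esc = √(2 · 3.369e+13 / 5.026e+08) m/s ≈ 366.1 m/s = 366.1 m/s.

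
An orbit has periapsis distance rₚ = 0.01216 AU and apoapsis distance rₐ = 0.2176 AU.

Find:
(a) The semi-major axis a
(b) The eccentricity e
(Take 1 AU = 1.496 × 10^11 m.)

Convert to SI: rₚ = 0.01216 AU = 1.81914e+09 m; rₐ = 0.2176 AU = 3.2553e+10 m.
(a) a = (rₚ + rₐ) / 2 = (1.81914e+09 + 3.2553e+10) / 2 ≈ 1.719e+10 m = 0.1149 AU.
(b) e = (rₐ − rₚ) / (rₐ + rₚ) = (3.2553e+10 − 1.81914e+09) / (3.2553e+10 + 1.81914e+09) ≈ 0.8942.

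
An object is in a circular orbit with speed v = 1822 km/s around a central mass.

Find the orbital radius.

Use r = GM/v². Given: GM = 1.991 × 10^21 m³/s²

Convert to SI: v = 1822 km/s = 1.822e+06 m/s.
For a circular orbit, v² = GM / r, so r = GM / v².
r = 1.991e+21 / (1.822e+06)² m ≈ 5.998e+08 m = 599.8 Mm.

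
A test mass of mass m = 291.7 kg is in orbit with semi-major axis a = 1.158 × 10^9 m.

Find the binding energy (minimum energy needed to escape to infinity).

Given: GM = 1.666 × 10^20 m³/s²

Total orbital energy is E = −GMm/(2a); binding energy is E_bind = −E = GMm/(2a).
E_bind = 1.666e+20 · 291.7 / (2 · 1.158e+09) J ≈ 2.098e+13 J = 20.98 TJ.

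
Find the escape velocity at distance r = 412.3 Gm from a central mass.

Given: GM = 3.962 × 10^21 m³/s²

Convert to SI: r = 412.3 Gm = 4.123e+11 m.
Escape velocity comes from setting total energy to zero: ½v² − GM/r = 0 ⇒ v_esc = √(2GM / r).
v_esc = √(2 · 3.962e+21 / 4.123e+11) m/s ≈ 1.386e+05 m/s = 138.6 km/s.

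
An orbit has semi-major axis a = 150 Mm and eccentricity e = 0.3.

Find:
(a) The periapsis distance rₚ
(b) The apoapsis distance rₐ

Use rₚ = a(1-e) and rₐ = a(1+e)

Convert to SI: a = 150 Mm = 1.5e+08 m.
(a) rₚ = a(1 − e) = 1.5e+08 · (1 − 0.3) = 1.5e+08 · 0.7 ≈ 1.05e+08 m = 105 Mm.
(b) rₐ = a(1 + e) = 1.5e+08 · (1 + 0.3) = 1.5e+08 · 1.3 ≈ 1.95e+08 m = 195 Mm.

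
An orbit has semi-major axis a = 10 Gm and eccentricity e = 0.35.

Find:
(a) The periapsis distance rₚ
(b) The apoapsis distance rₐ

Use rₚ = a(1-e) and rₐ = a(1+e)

Convert to SI: a = 10 Gm = 1e+10 m.
(a) rₚ = a(1 − e) = 1e+10 · (1 − 0.35) = 1e+10 · 0.65 ≈ 6.5e+09 m = 6.5 Gm.
(b) rₐ = a(1 + e) = 1e+10 · (1 + 0.35) = 1e+10 · 1.35 ≈ 1.35e+10 m = 13.5 Gm.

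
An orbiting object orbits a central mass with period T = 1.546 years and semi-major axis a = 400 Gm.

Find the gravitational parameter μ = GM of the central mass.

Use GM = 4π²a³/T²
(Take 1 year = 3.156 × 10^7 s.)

Convert to SI: T = 1.546 years = 4.87918e+07 s; a = 400 Gm = 4e+11 m.
GM = 4π² · a³ / T².
GM = 4π² · (4e+11)³ / (4.87918e+07)² m³/s² ≈ 1.061e+21 m³/s² = 1.061 × 10^21 m³/s².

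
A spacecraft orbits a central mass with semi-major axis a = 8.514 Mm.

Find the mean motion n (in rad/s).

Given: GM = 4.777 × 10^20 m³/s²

Convert to SI: a = 8.514 Mm = 8.514e+06 m.
n = √(GM / a³).
n = √(4.777e+20 / (8.514e+06)³) rad/s ≈ 0.8798 rad/s.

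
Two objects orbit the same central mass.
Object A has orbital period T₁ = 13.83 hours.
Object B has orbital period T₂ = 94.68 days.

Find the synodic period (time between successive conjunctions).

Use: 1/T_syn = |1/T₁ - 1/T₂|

Convert to SI: T₁ = 13.83 hours = 49788 s; T₂ = 94.68 days = 8.18035e+06 s.
T_syn = |T₁ · T₂ / (T₁ − T₂)|.
T_syn = |49788 · 8.18035e+06 / (49788 − 8.18035e+06)| s ≈ 5.009e+04 s = 13.91 hours.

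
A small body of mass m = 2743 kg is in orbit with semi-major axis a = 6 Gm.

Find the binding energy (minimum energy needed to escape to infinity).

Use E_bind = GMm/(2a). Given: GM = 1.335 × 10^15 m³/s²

Convert to SI: a = 6 Gm = 6e+09 m.
Total orbital energy is E = −GMm/(2a); binding energy is E_bind = −E = GMm/(2a).
E_bind = 1.335e+15 · 2743 / (2 · 6e+09) J ≈ 3.052e+08 J = 305.2 MJ.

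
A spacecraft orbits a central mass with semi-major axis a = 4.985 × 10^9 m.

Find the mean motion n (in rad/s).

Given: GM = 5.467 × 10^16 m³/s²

n = √(GM / a³).
n = √(5.467e+16 / (4.985e+09)³) rad/s ≈ 6.643e-07 rad/s.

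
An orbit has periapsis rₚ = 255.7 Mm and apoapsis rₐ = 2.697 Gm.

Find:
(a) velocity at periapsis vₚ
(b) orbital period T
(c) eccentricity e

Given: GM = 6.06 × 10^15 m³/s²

Convert to SI: rₚ = 255.7 Mm = 2.557e+08 m; rₐ = 2.697 Gm = 2.697e+09 m.
(a) With a = (rₚ + rₐ)/2 = 1.47635e+09 m, vₚ = √(GM (2/rₚ − 1/a)) = √(6.06e+15 · (2/2.557e+08 − 1/1.47635e+09)) m/s ≈ 6580 m/s
(b) With a = (rₚ + rₐ)/2 = 1.47635e+09 m, T = 2π √(a³/GM) = 2π √((1.47635e+09)³/6.06e+15) s ≈ 4.579e+06 s
(c) e = (rₐ − rₚ)/(rₐ + rₚ) = (2.697e+09 − 2.557e+08)/(2.697e+09 + 2.557e+08) ≈ 0.8268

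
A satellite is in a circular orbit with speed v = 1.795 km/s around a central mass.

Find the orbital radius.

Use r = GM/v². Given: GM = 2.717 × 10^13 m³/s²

Convert to SI: v = 1.795 km/s = 1795 m/s.
For a circular orbit, v² = GM / r, so r = GM / v².
r = 2.717e+13 / (1795)² m ≈ 8.433e+06 m = 8.433 Mm.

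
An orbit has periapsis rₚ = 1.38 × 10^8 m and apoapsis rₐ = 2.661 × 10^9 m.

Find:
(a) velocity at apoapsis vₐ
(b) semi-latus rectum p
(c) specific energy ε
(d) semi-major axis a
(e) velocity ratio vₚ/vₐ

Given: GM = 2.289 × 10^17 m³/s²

(a) With a = (rₚ + rₐ)/2 = 1.3995e+09 m, vₐ = √(GM (2/rₐ − 1/a)) = √(2.289e+17 · (2/2.661e+09 − 1/1.3995e+09)) m/s ≈ 2912 m/s
(b) From a = (rₚ + rₐ)/2 = 1.3995e+09 m and e = (rₐ − rₚ)/(rₐ + rₚ) = 0.901393, p = a(1 − e²) = 1.3995e+09 · (1 − (0.901393)²) ≈ 2.624e+08 m
(c) With a = (rₚ + rₐ)/2 = 1.3995e+09 m, ε = −GM/(2a) = −2.289e+17/(2 · 1.3995e+09) J/kg ≈ -8.178e+07 J/kg
(d) a = (rₚ + rₐ)/2 = (1.38e+08 + 2.661e+09)/2 ≈ 1.4e+09 m
(e) Conservation of angular momentum (rₚvₚ = rₐvₐ) gives vₚ/vₐ = rₐ/rₚ = 2.661e+09/1.38e+08 ≈ 19.28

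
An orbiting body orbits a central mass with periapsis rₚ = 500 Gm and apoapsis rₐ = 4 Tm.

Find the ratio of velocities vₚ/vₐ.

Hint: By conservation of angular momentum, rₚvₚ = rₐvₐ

Convert to SI: rₚ = 500 Gm = 5e+11 m; rₐ = 4 Tm = 4e+12 m.
Conservation of angular momentum gives rₚvₚ = rₐvₐ, so vₚ/vₐ = rₐ/rₚ.
vₚ/vₐ = 4e+12 / 5e+11 ≈ 8.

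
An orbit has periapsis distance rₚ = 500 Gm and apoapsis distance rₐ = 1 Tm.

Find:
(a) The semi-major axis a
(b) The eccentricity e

Convert to SI: rₚ = 500 Gm = 5e+11 m; rₐ = 1 Tm = 1e+12 m.
(a) a = (rₚ + rₐ) / 2 = (5e+11 + 1e+12) / 2 ≈ 7.5e+11 m = 750 Gm.
(b) e = (rₐ − rₚ) / (rₐ + rₚ) = (1e+12 − 5e+11) / (1e+12 + 5e+11) ≈ 0.3333.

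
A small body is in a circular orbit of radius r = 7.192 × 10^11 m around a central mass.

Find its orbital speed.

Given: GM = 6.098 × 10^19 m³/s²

For a circular orbit, gravity supplies the centripetal force, so v = √(GM / r).
v = √(6.098e+19 / 7.192e+11) m/s ≈ 9208 m/s = 9.208 km/s.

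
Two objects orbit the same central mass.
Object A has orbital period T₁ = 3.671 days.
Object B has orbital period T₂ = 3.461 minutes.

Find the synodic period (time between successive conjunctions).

Convert to SI: T₁ = 3.671 days = 317174 s; T₂ = 3.461 minutes = 207.66 s.
T_syn = |T₁ · T₂ / (T₁ − T₂)|.
T_syn = |317174 · 207.66 / (317174 − 207.66)| s ≈ 207.8 s = 3.463 minutes.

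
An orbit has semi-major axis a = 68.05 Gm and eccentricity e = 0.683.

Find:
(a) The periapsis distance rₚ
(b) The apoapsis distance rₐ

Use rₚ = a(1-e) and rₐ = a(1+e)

Convert to SI: a = 68.05 Gm = 6.805e+10 m.
(a) rₚ = a(1 − e) = 6.805e+10 · (1 − 0.683) = 6.805e+10 · 0.317 ≈ 2.157e+10 m = 21.57 Gm.
(b) rₐ = a(1 + e) = 6.805e+10 · (1 + 0.683) = 6.805e+10 · 1.683 ≈ 1.145e+11 m = 114.5 Gm.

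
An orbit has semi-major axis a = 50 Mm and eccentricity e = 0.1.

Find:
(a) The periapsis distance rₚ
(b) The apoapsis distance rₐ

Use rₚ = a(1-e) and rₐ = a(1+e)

Convert to SI: a = 50 Mm = 5e+07 m.
(a) rₚ = a(1 − e) = 5e+07 · (1 − 0.1) = 5e+07 · 0.9 ≈ 4.5e+07 m = 45 Mm.
(b) rₐ = a(1 + e) = 5e+07 · (1 + 0.1) = 5e+07 · 1.1 ≈ 5.5e+07 m = 55 Mm.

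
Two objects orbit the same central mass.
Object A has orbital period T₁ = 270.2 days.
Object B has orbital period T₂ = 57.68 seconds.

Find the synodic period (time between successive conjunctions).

Convert to SI: T₁ = 270.2 days = 2.33453e+07 s.
T_syn = |T₁ · T₂ / (T₁ − T₂)|.
T_syn = |2.33453e+07 · 57.68 / (2.33453e+07 − 57.68)| s ≈ 57.68 s = 57.68 seconds.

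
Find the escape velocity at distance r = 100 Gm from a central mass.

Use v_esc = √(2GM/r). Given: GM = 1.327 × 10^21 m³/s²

Convert to SI: r = 100 Gm = 1e+11 m.
Escape velocity comes from setting total energy to zero: ½v² − GM/r = 0 ⇒ v_esc = √(2GM / r).
v_esc = √(2 · 1.327e+21 / 1e+11) m/s ≈ 1.629e+05 m/s = 162.9 km/s.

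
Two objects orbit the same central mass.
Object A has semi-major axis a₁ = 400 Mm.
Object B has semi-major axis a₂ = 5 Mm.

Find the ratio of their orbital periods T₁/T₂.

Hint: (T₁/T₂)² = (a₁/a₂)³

Convert to SI: a₁ = 400 Mm = 4e+08 m; a₂ = 5 Mm = 5e+06 m.
From Kepler's third law, (T₁/T₂)² = (a₁/a₂)³, so T₁/T₂ = (a₁/a₂)^(3/2).
a₁/a₂ = 4e+08 / 5e+06 = 80.
T₁/T₂ = (80)^(3/2) ≈ 715.5.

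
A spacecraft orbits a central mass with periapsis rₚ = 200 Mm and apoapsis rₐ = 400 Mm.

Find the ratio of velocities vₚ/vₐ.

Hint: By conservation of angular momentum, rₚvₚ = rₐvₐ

Convert to SI: rₚ = 200 Mm = 2e+08 m; rₐ = 400 Mm = 4e+08 m.
Conservation of angular momentum gives rₚvₚ = rₐvₐ, so vₚ/vₐ = rₐ/rₚ.
vₚ/vₐ = 4e+08 / 2e+08 ≈ 2.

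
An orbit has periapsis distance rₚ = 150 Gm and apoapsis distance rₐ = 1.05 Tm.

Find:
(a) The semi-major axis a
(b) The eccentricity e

Convert to SI: rₚ = 150 Gm = 1.5e+11 m; rₐ = 1.05 Tm = 1.05e+12 m.
(a) a = (rₚ + rₐ) / 2 = (1.5e+11 + 1.05e+12) / 2 ≈ 6e+11 m = 600 Gm.
(b) e = (rₐ − rₚ) / (rₐ + rₚ) = (1.05e+12 − 1.5e+11) / (1.05e+12 + 1.5e+11) ≈ 0.75.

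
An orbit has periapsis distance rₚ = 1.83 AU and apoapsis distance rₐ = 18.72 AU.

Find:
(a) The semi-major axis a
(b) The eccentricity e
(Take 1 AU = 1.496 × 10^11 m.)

Convert to SI: rₚ = 1.83 AU = 2.73768e+11 m; rₐ = 18.72 AU = 2.80051e+12 m.
(a) a = (rₚ + rₐ) / 2 = (2.73768e+11 + 2.80051e+12) / 2 ≈ 1.537e+12 m = 10.28 AU.
(b) e = (rₐ − rₚ) / (rₐ + rₚ) = (2.80051e+12 − 2.73768e+11) / (2.80051e+12 + 2.73768e+11) ≈ 0.8219.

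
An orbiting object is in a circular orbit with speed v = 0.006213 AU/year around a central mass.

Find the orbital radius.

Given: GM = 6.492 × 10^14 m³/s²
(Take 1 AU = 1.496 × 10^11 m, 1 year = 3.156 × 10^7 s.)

Convert to SI: v = 0.006213 AU/year = 29.4507 m/s.
For a circular orbit, v² = GM / r, so r = GM / v².
r = 6.492e+14 / (29.4507)² m ≈ 7.485e+11 m = 5.003 AU.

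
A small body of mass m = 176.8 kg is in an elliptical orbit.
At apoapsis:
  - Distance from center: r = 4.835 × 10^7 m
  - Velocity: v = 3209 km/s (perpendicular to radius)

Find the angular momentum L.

Convert to SI: v = 3209 km/s = 3.209e+06 m/s.
Since v is perpendicular to r, L = m · v · r.
L = 176.8 · 3.209e+06 · 4.835e+07 kg·m²/s ≈ 2.743e+16 kg·m²/s.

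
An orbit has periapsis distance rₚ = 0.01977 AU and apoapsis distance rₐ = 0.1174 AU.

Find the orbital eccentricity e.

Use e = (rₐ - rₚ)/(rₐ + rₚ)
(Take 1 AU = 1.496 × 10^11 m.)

Convert to SI: rₚ = 0.01977 AU = 2.95759e+09 m; rₐ = 0.1174 AU = 1.7563e+10 m.
e = (rₐ − rₚ) / (rₐ + rₚ).
e = (1.7563e+10 − 2.95759e+09) / (1.7563e+10 + 2.95759e+09) = 1.46054e+10 / 2.05206e+10 ≈ 0.7117.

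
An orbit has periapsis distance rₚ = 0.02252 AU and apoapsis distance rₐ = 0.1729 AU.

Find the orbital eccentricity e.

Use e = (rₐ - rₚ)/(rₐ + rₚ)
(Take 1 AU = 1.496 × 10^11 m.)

Convert to SI: rₚ = 0.02252 AU = 3.36899e+09 m; rₐ = 0.1729 AU = 2.58658e+10 m.
e = (rₐ − rₚ) / (rₐ + rₚ).
e = (2.58658e+10 − 3.36899e+09) / (2.58658e+10 + 3.36899e+09) = 2.24968e+10 / 2.92348e+10 ≈ 0.7695.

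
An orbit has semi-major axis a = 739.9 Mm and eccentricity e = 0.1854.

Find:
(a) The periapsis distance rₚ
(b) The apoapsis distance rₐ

Convert to SI: a = 739.9 Mm = 7.399e+08 m.
(a) rₚ = a(1 − e) = 7.399e+08 · (1 − 0.1854) = 7.399e+08 · 0.8146 ≈ 6.027e+08 m = 602.7 Mm.
(b) rₐ = a(1 + e) = 7.399e+08 · (1 + 0.1854) = 7.399e+08 · 1.1854 ≈ 8.771e+08 m = 877.1 Mm.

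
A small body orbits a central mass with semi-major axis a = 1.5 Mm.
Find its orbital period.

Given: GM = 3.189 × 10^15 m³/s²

Convert to SI: a = 1.5 Mm = 1.5e+06 m.
Kepler's third law: T = 2π √(a³ / GM).
Substituting a = 1.5e+06 m and GM = 3.189e+15 m³/s²:
T = 2π √((1.5e+06)³ / 3.189e+15) s
T ≈ 204.4 s = 3.407 minutes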